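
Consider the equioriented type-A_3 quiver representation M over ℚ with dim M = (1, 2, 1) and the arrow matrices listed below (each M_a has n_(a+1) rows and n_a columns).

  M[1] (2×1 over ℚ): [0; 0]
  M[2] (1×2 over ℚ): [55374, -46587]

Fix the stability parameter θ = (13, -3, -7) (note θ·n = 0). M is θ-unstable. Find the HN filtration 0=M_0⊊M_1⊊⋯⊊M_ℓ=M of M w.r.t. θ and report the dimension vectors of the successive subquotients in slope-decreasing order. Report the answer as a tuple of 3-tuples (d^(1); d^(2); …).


Via rank(M_{q-1}∘⋯∘M_p): M ≅ I[1,1], I[2,2], I[2,3].
μ_θ-semistable layers: μ^(1)=13; μ^(2)=-3; μ^(3)=-5

((1, 0, 0); (0, 1, 0); (0, 1, 1))


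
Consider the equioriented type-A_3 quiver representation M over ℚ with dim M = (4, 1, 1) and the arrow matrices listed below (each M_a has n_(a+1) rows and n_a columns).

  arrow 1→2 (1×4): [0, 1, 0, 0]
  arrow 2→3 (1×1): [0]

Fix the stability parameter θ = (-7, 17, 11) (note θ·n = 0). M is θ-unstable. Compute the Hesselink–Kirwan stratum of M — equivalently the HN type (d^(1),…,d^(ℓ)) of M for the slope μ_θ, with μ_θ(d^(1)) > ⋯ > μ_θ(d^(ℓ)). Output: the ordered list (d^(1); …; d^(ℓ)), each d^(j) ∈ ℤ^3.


Interval decomposition of M: I[1,1]^3, I[1,2], I[3,3].
HN type (ℓ=3): μ^(1)=17; μ^(2)=11; μ^(3)=-7

((0, 1, 0); (0, 0, 1); (4, 0, 0))


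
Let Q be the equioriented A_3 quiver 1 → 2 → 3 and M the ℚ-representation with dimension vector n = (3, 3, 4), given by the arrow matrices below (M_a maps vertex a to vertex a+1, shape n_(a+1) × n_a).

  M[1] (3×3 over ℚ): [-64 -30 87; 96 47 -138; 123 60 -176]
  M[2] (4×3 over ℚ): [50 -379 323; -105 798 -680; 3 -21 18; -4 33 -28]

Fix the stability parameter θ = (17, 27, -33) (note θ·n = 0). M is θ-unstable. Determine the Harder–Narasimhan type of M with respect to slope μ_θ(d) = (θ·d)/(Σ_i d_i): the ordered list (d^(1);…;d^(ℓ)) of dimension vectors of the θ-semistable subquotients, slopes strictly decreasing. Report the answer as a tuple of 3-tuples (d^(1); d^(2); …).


Via rank(M_{q-1}∘⋯∘M_p): M ≅ I[1,3]^3, I[3,3].
μ_θ-semistable layers: μ^(1)=11/3; μ^(2)=-33

((3, 3, 3); (0, 0, 1))


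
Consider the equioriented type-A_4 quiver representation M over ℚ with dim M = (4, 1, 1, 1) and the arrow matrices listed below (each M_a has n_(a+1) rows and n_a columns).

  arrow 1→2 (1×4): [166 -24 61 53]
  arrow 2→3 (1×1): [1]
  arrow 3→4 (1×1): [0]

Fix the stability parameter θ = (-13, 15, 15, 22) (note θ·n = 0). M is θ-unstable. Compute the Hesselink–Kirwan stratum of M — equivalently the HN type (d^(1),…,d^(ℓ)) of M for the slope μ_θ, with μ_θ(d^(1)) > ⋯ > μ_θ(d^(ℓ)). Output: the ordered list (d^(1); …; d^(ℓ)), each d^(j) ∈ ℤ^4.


Via rank(M_{q-1}∘⋯∘M_p): M ≅ I[1,1]^3, I[1,3], I[4,4].
μ_θ-semistable layers: μ^(1)=22; μ^(2)=15; μ^(3)=-13

((0, 0, 0, 1); (0, 1, 1, 0); (4, 0, 0, 0))


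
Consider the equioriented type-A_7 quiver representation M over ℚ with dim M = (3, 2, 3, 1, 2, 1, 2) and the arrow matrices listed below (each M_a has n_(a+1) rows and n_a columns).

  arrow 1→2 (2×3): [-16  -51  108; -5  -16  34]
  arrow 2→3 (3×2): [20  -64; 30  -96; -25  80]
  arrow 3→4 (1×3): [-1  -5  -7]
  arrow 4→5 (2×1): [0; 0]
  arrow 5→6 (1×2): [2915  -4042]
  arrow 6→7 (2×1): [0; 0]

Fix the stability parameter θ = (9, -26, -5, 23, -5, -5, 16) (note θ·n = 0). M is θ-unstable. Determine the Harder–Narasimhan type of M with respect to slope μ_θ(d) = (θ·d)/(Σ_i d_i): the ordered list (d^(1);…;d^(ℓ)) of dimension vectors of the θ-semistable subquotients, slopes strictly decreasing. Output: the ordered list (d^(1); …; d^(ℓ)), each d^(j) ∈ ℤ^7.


Barcode: M ≅ I[1,1], I[1,2], I[1,4], I[3,3]^2, I[5,5], I[5,6], I[7,7]^2. HN layers by μ_θ (5 steps, strictly decreasing):
  μ^(1)=23; μ^(2)=16; μ^(3)=9; μ^(4)=-5; μ^(5)=-17/2

((0, 0, 0, 1, 0, 0, 0); (0, 0, 0, 0, 0, 0, 2); (1, 0, 0, 0, 0, 0, 0); (0, 0, 3, 0, 2, 1, 0); (2, 2, 0, 0, 0, 0, 0))


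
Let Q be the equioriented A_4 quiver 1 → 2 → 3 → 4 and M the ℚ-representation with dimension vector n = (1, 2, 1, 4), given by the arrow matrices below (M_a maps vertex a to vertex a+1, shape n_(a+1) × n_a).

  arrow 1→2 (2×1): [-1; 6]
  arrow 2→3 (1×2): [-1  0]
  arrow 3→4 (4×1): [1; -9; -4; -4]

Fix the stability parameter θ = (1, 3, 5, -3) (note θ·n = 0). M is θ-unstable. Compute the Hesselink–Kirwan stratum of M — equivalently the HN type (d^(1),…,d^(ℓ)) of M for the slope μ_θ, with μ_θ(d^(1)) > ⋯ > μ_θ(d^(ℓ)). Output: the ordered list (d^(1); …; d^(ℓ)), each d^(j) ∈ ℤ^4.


Via rank(M_{q-1}∘⋯∘M_p): M ≅ I[1,4], I[2,2], I[4,4]^3.
μ_θ-semistable layers: μ^(1)=3; μ^(2)=5/3; μ^(3)=1; μ^(4)=-3

((0, 1, 0, 0); (0, 1, 1, 1); (1, 0, 0, 0); (0, 0, 0, 3))


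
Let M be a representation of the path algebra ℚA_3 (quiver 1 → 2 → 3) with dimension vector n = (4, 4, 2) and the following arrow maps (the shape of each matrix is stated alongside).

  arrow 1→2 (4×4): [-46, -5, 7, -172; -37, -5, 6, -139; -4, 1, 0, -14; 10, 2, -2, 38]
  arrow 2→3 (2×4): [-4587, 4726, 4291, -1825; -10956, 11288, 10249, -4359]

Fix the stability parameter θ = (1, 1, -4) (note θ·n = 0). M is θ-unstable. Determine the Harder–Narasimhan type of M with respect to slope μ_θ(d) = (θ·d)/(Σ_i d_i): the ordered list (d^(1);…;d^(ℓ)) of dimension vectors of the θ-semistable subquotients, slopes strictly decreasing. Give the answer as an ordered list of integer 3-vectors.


Barcode: M ≅ I[1,1], I[1,2], I[1,3]^2, I[2,2]. HN layers by μ_θ (2 steps, strictly decreasing):
  μ^(1)=1; μ^(2)=-2/3

((2, 2, 0); (2, 2, 2))


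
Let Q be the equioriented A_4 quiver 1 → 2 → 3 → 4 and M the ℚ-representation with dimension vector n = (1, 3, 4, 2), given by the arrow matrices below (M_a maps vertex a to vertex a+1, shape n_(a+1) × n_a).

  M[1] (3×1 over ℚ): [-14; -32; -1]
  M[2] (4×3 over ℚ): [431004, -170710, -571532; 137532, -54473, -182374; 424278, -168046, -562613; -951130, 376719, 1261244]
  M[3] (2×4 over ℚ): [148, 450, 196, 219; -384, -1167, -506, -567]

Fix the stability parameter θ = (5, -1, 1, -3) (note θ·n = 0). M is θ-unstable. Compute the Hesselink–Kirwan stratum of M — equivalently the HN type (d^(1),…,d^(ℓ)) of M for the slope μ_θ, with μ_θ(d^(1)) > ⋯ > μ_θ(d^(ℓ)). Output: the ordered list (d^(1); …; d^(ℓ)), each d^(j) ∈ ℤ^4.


Interval decomposition of M: I[1,4], I[2,3], I[2,4], I[3,3].
HN type (ℓ=3): μ^(1)=1; μ^(2)=1/2; μ^(3)=-1

((0, 0, 2, 0); (1, 1, 1, 1); (0, 2, 1, 1))


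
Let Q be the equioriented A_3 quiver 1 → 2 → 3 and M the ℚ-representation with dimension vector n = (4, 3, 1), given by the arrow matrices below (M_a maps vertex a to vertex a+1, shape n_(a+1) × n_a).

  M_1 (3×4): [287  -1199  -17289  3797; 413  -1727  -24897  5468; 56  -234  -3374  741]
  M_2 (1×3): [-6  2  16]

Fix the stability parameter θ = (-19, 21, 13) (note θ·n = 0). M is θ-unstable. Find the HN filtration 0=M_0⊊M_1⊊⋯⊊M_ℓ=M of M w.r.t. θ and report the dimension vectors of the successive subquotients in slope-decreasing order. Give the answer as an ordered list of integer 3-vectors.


Barcode: M ≅ I[1,1]^2, I[1,2], I[1,3], I[2,2]. HN layers by μ_θ (3 steps, strictly decreasing):
  μ^(1)=21; μ^(2)=17; μ^(3)=-19

((0, 2, 0); (0, 1, 1); (4, 0, 0))


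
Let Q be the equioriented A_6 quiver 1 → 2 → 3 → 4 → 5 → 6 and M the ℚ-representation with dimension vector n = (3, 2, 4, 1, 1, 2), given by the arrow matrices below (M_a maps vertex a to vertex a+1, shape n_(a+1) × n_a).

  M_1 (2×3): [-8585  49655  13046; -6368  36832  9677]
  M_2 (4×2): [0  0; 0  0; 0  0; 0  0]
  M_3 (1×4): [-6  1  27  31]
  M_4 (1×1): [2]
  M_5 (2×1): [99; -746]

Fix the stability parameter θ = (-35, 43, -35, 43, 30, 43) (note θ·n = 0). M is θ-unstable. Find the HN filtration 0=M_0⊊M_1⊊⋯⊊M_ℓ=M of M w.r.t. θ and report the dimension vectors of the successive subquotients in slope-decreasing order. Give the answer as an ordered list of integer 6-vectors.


Via rank(M_{q-1}∘⋯∘M_p): M ≅ I[1,1], I[1,2]^2, I[3,3]^3, I[3,6], I[6,6].
μ_θ-semistable layers: μ^(1)=43; μ^(2)=73/2; μ^(3)=-35

((0, 2, 0, 0, 0, 2); (0, 0, 0, 1, 1, 0); (3, 0, 4, 0, 0, 0))


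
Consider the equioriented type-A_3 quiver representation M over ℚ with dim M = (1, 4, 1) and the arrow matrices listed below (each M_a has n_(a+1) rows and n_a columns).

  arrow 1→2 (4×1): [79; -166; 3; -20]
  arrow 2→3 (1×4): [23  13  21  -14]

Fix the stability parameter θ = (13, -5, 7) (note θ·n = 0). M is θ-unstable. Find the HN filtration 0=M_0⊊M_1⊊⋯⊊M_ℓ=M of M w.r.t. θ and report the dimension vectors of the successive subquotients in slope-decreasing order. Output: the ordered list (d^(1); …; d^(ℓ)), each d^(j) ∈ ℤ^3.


Interval decomposition of M: I[1,3], I[2,2]^3.
HN type (ℓ=3): μ^(1)=7; μ^(2)=4; μ^(3)=-5

((0, 0, 1); (1, 1, 0); (0, 3, 0))


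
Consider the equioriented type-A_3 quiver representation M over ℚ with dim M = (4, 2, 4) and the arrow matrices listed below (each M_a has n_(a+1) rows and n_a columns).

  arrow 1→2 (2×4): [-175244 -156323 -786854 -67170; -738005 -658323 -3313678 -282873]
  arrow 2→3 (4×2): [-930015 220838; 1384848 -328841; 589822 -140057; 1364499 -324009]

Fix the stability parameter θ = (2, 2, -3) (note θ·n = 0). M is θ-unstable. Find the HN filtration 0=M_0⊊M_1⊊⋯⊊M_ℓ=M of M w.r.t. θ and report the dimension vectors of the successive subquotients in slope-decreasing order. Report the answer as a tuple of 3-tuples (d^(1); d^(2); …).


Via rank(M_{q-1}∘⋯∘M_p): M ≅ I[1,1]^2, I[1,3]^2, I[3,3]^2.
μ_θ-semistable layers: μ^(1)=2; μ^(2)=1/3; μ^(3)=-3

((2, 0, 0); (2, 2, 2); (0, 0, 2))


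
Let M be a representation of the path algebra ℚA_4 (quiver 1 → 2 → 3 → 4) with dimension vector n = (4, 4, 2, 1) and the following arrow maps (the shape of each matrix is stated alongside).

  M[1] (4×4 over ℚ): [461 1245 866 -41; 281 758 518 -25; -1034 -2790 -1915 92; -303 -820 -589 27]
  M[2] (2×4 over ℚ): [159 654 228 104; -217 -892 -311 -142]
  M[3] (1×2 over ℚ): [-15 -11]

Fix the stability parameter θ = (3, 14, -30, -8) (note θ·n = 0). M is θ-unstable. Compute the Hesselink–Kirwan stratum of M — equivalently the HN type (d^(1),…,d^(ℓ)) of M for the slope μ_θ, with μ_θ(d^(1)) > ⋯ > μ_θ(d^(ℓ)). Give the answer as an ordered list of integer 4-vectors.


Barcode: M ≅ I[1,2]^2, I[1,3], I[1,4]. HN layers by μ_θ (4 steps, strictly decreasing):
  μ^(1)=14; μ^(2)=3; μ^(3)=-13/3; μ^(4)=-21/4

((0, 2, 0, 0); (2, 0, 0, 0); (1, 1, 1, 0); (1, 1, 1, 1))


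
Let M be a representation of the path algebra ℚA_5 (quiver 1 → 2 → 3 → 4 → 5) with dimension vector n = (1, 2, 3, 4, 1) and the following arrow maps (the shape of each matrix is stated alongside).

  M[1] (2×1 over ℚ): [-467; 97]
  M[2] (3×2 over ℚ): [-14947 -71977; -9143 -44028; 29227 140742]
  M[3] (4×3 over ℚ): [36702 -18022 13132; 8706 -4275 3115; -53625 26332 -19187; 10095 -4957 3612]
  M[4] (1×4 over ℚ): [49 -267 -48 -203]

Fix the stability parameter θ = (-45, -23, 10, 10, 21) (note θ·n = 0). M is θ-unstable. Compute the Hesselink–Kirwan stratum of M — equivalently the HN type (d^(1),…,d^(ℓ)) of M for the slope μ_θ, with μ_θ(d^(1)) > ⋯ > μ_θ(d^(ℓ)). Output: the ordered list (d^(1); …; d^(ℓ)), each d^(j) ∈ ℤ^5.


Via rank(M_{q-1}∘⋯∘M_p): M ≅ I[1,5], I[2,3], I[3,4], I[4,4]^2.
μ_θ-semistable layers: μ^(1)=21; μ^(2)=10; μ^(3)=-23; μ^(4)=-45

((0, 0, 0, 0, 1); (0, 0, 3, 4, 0); (0, 2, 0, 0, 0); (1, 0, 0, 0, 0))


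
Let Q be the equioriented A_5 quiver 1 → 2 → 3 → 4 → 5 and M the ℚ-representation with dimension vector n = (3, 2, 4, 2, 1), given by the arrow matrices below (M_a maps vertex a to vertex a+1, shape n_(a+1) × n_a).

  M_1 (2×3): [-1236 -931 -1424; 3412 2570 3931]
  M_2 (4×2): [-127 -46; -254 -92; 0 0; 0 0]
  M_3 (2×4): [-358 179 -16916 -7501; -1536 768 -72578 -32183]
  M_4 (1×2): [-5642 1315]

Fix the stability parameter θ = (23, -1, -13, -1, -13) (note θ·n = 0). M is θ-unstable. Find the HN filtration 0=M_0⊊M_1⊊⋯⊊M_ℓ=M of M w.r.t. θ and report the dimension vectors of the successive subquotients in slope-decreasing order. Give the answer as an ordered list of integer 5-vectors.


Barcode: M ≅ I[1,1], I[1,2], I[1,3], I[3,3], I[3,4], I[3,5]. HN layers by μ_θ (6 steps, strictly decreasing):
  μ^(1)=23; μ^(2)=11; μ^(3)=3; μ^(4)=-1; μ^(5)=-7; μ^(6)=-13

((1, 0, 0, 0, 0); (1, 1, 0, 0, 0); (1, 1, 1, 0, 0); (0, 0, 0, 1, 0); (0, 0, 0, 1, 1); (0, 0, 3, 0, 0))


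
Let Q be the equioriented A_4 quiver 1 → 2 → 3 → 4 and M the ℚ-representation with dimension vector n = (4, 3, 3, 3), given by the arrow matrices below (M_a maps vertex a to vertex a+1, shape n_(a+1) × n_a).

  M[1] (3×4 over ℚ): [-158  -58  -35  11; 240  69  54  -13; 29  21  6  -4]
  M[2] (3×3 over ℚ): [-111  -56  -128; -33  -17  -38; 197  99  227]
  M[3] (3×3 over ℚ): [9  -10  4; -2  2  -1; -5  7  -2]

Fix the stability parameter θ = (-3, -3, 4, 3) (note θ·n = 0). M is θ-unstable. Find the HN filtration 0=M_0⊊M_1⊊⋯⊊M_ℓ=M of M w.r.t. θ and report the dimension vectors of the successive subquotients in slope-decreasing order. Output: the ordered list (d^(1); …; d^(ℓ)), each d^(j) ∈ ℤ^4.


Via rank(M_{q-1}∘⋯∘M_p): M ≅ I[1,1], I[1,4]^3.
μ_θ-semistable layers: μ^(1)=7/2; μ^(2)=-3

((0, 0, 3, 3); (4, 3, 0, 0))


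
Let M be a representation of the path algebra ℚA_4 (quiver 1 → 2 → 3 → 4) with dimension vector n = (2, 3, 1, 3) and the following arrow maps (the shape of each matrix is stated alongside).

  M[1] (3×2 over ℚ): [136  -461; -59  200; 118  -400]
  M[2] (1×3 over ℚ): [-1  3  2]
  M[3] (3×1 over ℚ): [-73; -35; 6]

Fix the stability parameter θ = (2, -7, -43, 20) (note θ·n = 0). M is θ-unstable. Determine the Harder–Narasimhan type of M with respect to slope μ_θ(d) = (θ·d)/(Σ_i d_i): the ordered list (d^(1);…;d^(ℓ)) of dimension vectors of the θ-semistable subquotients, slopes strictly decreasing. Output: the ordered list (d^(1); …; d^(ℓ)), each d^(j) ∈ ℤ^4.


Barcode: M ≅ I[1,2], I[1,4], I[2,2], I[4,4]^2. HN layers by μ_θ (4 steps, strictly decreasing):
  μ^(1)=20; μ^(2)=-5/2; μ^(3)=-7; μ^(4)=-16

((0, 0, 0, 3); (1, 1, 0, 0); (0, 1, 0, 0); (1, 1, 1, 0))


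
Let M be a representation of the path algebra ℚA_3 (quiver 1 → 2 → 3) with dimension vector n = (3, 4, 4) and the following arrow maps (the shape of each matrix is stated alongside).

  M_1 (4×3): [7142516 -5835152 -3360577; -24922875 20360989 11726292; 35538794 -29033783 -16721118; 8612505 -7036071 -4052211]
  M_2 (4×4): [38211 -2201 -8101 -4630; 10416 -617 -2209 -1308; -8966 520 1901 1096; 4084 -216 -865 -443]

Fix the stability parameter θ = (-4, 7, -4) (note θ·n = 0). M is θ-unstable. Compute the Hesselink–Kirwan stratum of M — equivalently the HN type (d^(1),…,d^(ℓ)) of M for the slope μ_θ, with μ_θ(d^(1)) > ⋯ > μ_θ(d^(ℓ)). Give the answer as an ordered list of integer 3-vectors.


Via rank(M_{q-1}∘⋯∘M_p): M ≅ I[1,3]^3, I[2,3].
μ_θ-semistable layers: μ^(1)=3/2; μ^(2)=-4

((0, 4, 4); (3, 0, 0))


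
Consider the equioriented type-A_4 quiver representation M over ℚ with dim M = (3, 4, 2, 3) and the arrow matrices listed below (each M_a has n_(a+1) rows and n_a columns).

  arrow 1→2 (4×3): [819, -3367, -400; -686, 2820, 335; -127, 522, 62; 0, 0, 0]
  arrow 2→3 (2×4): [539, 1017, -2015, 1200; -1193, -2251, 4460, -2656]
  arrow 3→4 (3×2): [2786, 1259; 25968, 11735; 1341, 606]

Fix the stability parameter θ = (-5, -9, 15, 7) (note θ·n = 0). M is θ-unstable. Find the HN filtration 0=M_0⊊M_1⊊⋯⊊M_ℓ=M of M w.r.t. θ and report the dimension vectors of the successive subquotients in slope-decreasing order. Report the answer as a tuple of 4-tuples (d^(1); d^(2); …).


Barcode: M ≅ I[1,2], I[1,4]^2, I[2,2], I[4,4]. HN layers by μ_θ (4 steps, strictly decreasing):
  μ^(1)=11; μ^(2)=7; μ^(3)=-7; μ^(4)=-9

((0, 0, 2, 2); (0, 0, 0, 1); (3, 3, 0, 0); (0, 1, 0, 0))


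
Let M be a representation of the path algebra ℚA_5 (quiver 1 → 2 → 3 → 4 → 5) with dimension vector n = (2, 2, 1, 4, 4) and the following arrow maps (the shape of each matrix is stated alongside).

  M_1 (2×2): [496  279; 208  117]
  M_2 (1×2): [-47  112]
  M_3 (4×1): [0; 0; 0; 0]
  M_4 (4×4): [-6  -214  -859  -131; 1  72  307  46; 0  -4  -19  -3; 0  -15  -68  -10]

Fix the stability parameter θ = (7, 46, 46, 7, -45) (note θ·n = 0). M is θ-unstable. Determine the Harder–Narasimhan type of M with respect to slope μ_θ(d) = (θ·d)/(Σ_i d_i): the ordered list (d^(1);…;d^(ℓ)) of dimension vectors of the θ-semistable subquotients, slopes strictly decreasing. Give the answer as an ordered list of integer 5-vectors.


Interval decomposition of M: I[1,1], I[1,3], I[2,2], I[4,5]^4.
HN type (ℓ=3): μ^(1)=46; μ^(2)=7; μ^(3)=-19

((0, 2, 1, 0, 0); (2, 0, 0, 0, 0); (0, 0, 0, 4, 4))


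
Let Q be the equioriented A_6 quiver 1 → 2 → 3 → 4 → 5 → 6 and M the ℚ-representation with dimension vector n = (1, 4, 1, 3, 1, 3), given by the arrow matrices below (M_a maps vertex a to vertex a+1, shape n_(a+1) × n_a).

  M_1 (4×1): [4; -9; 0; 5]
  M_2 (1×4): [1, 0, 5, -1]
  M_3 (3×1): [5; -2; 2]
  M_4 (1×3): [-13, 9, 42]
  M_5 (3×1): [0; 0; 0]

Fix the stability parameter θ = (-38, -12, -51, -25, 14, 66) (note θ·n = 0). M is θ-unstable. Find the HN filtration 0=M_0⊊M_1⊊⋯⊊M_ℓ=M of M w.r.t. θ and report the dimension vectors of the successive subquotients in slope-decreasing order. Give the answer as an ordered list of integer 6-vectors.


Barcode: M ≅ I[1,5], I[2,2]^3, I[4,4]^2, I[6,6]^3. HN layers by μ_θ (6 steps, strictly decreasing):
  μ^(1)=66; μ^(2)=14; μ^(3)=-12; μ^(4)=-25; μ^(5)=-63/2; μ^(6)=-38

((0, 0, 0, 0, 0, 3); (0, 0, 0, 0, 1, 0); (0, 3, 0, 0, 0, 0); (0, 0, 0, 3, 0, 0); (0, 1, 1, 0, 0, 0); (1, 0, 0, 0, 0, 0))


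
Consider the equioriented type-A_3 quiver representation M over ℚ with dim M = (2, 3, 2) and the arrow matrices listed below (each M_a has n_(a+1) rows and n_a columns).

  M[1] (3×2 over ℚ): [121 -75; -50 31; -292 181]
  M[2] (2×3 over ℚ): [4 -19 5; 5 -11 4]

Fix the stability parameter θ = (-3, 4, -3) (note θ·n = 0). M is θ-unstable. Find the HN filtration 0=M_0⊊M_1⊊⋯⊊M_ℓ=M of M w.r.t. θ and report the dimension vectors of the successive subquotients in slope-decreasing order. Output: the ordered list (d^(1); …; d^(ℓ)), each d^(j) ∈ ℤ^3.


Via rank(M_{q-1}∘⋯∘M_p): M ≅ I[1,2], I[1,3], I[2,3].
μ_θ-semistable layers: μ^(1)=4; μ^(2)=1/2; μ^(3)=-3

((0, 1, 0); (0, 2, 2); (2, 0, 0))


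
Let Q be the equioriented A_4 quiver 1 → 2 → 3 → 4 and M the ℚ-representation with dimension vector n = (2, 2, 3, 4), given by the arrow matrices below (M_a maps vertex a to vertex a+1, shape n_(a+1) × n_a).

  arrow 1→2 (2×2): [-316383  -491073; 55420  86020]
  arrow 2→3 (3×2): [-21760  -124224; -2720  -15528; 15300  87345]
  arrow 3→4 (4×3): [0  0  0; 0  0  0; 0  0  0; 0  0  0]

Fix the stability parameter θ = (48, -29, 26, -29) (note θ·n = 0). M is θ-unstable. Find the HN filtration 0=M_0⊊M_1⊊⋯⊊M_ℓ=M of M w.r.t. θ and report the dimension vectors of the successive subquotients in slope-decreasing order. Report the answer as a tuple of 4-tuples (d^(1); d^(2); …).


Barcode: M ≅ I[1,1], I[1,2], I[2,3], I[3,3]^2, I[4,4]^4. HN layers by μ_θ (4 steps, strictly decreasing):
  μ^(1)=48; μ^(2)=26; μ^(3)=19/2; μ^(4)=-29

((1, 0, 0, 0); (0, 0, 3, 0); (1, 1, 0, 0); (0, 1, 0, 4))


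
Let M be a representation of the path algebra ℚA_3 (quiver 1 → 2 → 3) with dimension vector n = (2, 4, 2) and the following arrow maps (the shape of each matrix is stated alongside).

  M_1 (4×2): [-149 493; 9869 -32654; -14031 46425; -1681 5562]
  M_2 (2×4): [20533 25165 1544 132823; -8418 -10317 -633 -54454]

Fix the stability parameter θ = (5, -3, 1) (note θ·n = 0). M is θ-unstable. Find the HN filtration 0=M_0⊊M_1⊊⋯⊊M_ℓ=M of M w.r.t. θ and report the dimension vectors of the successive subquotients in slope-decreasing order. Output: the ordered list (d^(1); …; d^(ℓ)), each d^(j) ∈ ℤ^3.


Via rank(M_{q-1}∘⋯∘M_p): M ≅ I[1,3]^2, I[2,2]^2.
μ_θ-semistable layers: μ^(1)=1; μ^(2)=-3

((2, 2, 2); (0, 2, 0))


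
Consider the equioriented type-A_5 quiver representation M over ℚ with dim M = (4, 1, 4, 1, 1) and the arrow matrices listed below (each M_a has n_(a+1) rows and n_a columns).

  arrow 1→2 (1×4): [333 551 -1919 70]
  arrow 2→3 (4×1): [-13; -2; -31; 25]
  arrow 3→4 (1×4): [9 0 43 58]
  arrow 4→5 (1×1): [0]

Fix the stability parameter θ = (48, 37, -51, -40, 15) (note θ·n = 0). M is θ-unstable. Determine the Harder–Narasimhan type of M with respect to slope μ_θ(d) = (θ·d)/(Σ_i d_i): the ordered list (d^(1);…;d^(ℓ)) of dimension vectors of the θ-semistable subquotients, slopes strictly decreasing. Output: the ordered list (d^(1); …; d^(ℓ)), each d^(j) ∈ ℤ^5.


Via rank(M_{q-1}∘⋯∘M_p): M ≅ I[1,1]^3, I[1,3], I[3,3]^2, I[3,4], I[5,5].
μ_θ-semistable layers: μ^(1)=48; μ^(2)=15; μ^(3)=34/3; μ^(4)=-40; μ^(5)=-51

((3, 0, 0, 0, 0); (0, 0, 0, 0, 1); (1, 1, 1, 0, 0); (0, 0, 0, 1, 0); (0, 0, 3, 0, 0))


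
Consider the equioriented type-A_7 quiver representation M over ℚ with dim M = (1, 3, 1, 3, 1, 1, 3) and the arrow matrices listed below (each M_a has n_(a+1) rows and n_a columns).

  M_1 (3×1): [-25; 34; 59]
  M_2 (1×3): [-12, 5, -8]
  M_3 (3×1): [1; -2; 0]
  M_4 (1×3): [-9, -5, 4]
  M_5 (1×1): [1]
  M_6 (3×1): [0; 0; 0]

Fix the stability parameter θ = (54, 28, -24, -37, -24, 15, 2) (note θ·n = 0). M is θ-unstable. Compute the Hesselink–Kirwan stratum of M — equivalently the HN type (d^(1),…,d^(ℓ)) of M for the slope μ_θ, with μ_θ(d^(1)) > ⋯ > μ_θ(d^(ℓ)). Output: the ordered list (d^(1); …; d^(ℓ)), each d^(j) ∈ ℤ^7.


Interval decomposition of M: I[1,6], I[2,2]^2, I[4,4]^2, I[7,7]^3.
HN type (ℓ=5): μ^(1)=28; μ^(2)=15; μ^(3)=2; μ^(4)=-3/5; μ^(5)=-37

((0, 2, 0, 0, 0, 0, 0); (0, 0, 0, 0, 0, 1, 0); (0, 0, 0, 0, 0, 0, 3); (1, 1, 1, 1, 1, 0, 0); (0, 0, 0, 2, 0, 0, 0))


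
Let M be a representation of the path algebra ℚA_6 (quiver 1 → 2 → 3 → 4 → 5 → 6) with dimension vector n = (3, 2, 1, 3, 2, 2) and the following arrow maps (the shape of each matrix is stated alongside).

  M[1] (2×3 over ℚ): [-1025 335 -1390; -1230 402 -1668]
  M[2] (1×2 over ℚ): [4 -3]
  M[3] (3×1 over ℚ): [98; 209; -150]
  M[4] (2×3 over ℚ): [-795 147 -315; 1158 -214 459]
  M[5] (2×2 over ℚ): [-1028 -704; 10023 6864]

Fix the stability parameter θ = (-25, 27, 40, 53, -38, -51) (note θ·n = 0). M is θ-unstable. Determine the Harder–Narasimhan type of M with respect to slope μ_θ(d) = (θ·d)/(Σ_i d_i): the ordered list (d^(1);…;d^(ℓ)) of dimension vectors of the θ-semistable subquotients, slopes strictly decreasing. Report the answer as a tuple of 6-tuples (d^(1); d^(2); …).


Via rank(M_{q-1}∘⋯∘M_p): M ≅ I[1,1]^2, I[1,6], I[2,2], I[4,4], I[4,5], I[6,6].
μ_θ-semistable layers: μ^(1)=53; μ^(2)=27; μ^(3)=15/2; μ^(4)=31/5; μ^(5)=-25; μ^(6)=-51

((0, 0, 0, 1, 0, 0); (0, 1, 0, 0, 0, 0); (0, 0, 0, 1, 1, 0); (0, 1, 1, 1, 1, 1); (3, 0, 0, 0, 0, 0); (0, 0, 0, 0, 0, 1))


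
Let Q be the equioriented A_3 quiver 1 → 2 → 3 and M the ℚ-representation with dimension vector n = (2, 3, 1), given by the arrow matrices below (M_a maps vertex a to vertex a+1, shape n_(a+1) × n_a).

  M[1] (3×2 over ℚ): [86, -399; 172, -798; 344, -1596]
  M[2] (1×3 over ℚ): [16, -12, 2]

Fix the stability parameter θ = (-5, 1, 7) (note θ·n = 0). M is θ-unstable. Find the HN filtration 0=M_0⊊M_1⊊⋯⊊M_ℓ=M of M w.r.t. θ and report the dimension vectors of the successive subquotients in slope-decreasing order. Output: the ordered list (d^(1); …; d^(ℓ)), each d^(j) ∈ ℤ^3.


Via rank(M_{q-1}∘⋯∘M_p): M ≅ I[1,1], I[1,2], I[2,2], I[2,3].
μ_θ-semistable layers: μ^(1)=7; μ^(2)=1; μ^(3)=-5

((0, 0, 1); (0, 3, 0); (2, 0, 0))


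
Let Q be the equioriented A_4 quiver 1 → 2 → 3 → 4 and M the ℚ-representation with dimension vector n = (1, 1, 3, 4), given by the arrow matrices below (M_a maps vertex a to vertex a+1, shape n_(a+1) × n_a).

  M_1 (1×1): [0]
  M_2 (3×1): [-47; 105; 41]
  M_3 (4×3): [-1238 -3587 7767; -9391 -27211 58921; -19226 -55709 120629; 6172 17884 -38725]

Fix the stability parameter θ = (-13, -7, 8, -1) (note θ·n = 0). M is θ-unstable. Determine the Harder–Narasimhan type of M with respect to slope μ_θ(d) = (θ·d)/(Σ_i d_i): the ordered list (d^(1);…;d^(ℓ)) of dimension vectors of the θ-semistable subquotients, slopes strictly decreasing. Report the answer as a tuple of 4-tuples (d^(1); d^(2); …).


Interval decomposition of M: I[1,1], I[2,4], I[3,4]^2, I[4,4].
HN type (ℓ=4): μ^(1)=7/2; μ^(2)=-1; μ^(3)=-7; μ^(4)=-13

((0, 0, 3, 3); (0, 0, 0, 1); (0, 1, 0, 0); (1, 0, 0, 0))


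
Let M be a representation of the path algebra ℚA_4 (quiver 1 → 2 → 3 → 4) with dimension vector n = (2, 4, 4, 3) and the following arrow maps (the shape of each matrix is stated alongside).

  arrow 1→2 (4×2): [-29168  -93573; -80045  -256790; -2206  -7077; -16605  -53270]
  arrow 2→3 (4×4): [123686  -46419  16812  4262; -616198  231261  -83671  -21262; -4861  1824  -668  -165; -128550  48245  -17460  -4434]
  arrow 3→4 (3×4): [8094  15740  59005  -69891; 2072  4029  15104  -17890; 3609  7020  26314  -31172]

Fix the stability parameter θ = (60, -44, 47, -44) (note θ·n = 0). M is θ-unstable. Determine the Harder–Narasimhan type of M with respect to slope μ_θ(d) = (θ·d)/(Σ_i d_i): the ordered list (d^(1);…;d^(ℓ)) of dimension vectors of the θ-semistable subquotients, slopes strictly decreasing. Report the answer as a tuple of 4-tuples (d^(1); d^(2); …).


Via rank(M_{q-1}∘⋯∘M_p): M ≅ I[1,4]^2, I[2,3], I[2,4].
μ_θ-semistable layers: μ^(1)=47; μ^(2)=19/4; μ^(3)=3/2; μ^(4)=-44

((0, 0, 1, 0); (2, 2, 2, 2); (0, 0, 1, 1); (0, 2, 0, 0))


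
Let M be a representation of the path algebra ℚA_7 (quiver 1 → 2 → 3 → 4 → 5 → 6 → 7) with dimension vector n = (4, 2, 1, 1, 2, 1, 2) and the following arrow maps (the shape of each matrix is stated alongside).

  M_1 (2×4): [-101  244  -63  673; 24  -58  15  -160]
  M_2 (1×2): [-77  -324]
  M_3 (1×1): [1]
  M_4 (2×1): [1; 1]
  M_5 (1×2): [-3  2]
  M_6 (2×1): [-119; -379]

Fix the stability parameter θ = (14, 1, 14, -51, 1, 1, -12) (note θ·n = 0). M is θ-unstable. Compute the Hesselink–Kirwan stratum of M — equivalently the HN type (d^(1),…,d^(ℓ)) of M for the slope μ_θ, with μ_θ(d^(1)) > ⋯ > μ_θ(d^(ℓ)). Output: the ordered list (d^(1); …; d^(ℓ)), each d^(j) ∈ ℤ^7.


Barcode: M ≅ I[1,1]^2, I[1,2], I[1,7], I[5,5], I[7,7]. HN layers by μ_θ (6 steps, strictly decreasing):
  μ^(1)=14; μ^(2)=15/2; μ^(3)=1; μ^(4)=-10/3; μ^(5)=-11/2; μ^(6)=-12

((2, 0, 0, 0, 0, 0, 0); (1, 1, 0, 0, 0, 0, 0); (0, 0, 0, 0, 1, 0, 0); (0, 0, 0, 0, 1, 1, 1); (1, 1, 1, 1, 0, 0, 0); (0, 0, 0, 0, 0, 0, 1))


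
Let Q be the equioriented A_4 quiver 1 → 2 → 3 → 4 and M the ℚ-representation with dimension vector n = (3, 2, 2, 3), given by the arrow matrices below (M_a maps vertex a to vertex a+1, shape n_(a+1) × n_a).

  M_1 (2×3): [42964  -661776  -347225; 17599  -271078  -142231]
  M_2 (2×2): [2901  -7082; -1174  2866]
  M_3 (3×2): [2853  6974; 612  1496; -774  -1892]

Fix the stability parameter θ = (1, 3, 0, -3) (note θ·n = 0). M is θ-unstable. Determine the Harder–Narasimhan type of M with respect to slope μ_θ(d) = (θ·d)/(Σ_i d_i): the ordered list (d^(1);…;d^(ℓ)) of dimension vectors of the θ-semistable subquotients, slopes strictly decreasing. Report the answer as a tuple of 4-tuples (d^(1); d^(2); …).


Barcode: M ≅ I[1,1], I[1,3], I[1,4], I[4,4]^2. HN layers by μ_θ (4 steps, strictly decreasing):
  μ^(1)=3/2; μ^(2)=1; μ^(3)=1/4; μ^(4)=-3

((0, 1, 1, 0); (2, 0, 0, 0); (1, 1, 1, 1); (0, 0, 0, 2))


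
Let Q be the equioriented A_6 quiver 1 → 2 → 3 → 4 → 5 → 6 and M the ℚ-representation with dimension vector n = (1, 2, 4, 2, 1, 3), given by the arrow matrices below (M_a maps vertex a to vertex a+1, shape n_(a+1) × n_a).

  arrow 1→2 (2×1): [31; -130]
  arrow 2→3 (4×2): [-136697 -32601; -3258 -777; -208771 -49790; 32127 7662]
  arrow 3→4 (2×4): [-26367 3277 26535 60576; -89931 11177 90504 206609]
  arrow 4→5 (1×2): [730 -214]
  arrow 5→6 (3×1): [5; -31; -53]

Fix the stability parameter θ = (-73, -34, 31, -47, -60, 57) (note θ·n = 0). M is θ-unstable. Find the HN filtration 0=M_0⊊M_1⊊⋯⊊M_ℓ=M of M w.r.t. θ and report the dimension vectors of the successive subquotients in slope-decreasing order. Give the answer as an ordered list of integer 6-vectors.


Interval decomposition of M: I[1,3], I[2,3], I[3,4], I[3,6], I[6,6]^2.
HN type (ℓ=6): μ^(1)=57; μ^(2)=31; μ^(3)=-8; μ^(4)=-76/3; μ^(5)=-34; μ^(6)=-73

((0, 0, 0, 0, 0, 3); (0, 0, 2, 0, 0, 0); (0, 0, 1, 1, 0, 0); (0, 0, 1, 1, 1, 0); (0, 2, 0, 0, 0, 0); (1, 0, 0, 0, 0, 0))


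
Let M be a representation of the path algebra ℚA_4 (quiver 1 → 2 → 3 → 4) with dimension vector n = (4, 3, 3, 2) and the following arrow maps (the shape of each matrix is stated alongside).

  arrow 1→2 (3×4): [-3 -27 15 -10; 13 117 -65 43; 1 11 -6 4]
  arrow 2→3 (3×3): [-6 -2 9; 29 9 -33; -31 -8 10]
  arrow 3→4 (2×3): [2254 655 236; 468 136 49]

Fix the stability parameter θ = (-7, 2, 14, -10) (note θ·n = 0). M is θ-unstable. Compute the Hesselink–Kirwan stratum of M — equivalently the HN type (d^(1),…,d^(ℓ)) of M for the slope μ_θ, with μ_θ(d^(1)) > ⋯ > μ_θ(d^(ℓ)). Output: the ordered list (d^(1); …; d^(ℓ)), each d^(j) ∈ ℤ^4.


Via rank(M_{q-1}∘⋯∘M_p): M ≅ I[1,1], I[1,3], I[1,4]^2.
μ_θ-semistable layers: μ^(1)=14; μ^(2)=2; μ^(3)=-7

((0, 0, 1, 0); (0, 3, 2, 2); (4, 0, 0, 0))


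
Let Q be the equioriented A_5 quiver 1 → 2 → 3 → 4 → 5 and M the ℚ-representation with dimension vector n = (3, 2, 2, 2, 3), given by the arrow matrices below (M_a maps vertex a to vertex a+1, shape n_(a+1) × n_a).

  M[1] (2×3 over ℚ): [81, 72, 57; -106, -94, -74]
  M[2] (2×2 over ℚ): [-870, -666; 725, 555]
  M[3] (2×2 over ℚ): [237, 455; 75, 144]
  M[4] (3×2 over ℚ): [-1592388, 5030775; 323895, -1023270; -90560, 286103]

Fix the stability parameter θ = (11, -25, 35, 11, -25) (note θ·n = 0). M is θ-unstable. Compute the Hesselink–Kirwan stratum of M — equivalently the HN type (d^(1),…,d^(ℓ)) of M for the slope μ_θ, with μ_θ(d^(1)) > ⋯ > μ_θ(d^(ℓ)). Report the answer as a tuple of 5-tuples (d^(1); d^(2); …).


Via rank(M_{q-1}∘⋯∘M_p): M ≅ I[1,1], I[1,2], I[1,5], I[3,5], I[5,5].
μ_θ-semistable layers: μ^(1)=11; μ^(2)=7; μ^(3)=-7; μ^(4)=-25

((1, 0, 0, 0, 0); (0, 0, 2, 2, 2); (2, 2, 0, 0, 0); (0, 0, 0, 0, 1))


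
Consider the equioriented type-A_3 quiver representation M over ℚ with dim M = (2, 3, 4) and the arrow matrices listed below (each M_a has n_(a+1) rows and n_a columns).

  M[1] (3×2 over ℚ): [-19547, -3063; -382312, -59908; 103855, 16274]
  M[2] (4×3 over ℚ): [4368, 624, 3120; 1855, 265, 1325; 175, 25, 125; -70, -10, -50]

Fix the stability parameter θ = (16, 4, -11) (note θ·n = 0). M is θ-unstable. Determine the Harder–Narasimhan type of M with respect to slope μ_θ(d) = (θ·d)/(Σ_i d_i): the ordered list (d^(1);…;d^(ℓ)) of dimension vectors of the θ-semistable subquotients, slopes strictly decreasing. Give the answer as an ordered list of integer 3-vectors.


Via rank(M_{q-1}∘⋯∘M_p): M ≅ I[1,2], I[1,3], I[2,2], I[3,3]^3.
μ_θ-semistable layers: μ^(1)=10; μ^(2)=4; μ^(3)=3; μ^(4)=-11

((1, 1, 0); (0, 1, 0); (1, 1, 1); (0, 0, 3))


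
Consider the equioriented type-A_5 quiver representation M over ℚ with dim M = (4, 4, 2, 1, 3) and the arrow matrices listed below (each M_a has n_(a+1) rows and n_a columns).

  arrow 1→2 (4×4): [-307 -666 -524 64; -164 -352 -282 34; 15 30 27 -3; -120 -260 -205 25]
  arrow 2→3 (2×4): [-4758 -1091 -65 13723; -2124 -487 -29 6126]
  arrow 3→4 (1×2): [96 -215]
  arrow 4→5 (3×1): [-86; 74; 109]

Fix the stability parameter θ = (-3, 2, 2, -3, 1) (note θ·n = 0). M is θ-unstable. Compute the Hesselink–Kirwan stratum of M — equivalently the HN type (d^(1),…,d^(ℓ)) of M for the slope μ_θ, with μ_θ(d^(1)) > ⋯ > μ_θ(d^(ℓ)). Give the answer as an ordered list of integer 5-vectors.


Barcode: M ≅ I[1,1]^2, I[1,3], I[1,5], I[2,2]^2, I[5,5]^2. HN layers by μ_θ (4 steps, strictly decreasing):
  μ^(1)=2; μ^(2)=1; μ^(3)=1/3; μ^(4)=-3

((0, 3, 1, 0, 0); (0, 0, 0, 0, 3); (0, 1, 1, 1, 0); (4, 0, 0, 0, 0))


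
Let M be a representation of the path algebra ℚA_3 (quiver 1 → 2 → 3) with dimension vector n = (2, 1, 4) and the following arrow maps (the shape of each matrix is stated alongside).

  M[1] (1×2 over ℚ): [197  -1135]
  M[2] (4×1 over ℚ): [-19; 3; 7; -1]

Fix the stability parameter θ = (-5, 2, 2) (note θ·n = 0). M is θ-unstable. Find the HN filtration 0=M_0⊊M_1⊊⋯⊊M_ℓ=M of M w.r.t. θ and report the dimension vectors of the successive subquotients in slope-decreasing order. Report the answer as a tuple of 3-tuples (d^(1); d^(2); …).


Interval decomposition of M: I[1,1], I[1,3], I[3,3]^3.
HN type (ℓ=2): μ^(1)=2; μ^(2)=-5

((0, 1, 4); (2, 0, 0))


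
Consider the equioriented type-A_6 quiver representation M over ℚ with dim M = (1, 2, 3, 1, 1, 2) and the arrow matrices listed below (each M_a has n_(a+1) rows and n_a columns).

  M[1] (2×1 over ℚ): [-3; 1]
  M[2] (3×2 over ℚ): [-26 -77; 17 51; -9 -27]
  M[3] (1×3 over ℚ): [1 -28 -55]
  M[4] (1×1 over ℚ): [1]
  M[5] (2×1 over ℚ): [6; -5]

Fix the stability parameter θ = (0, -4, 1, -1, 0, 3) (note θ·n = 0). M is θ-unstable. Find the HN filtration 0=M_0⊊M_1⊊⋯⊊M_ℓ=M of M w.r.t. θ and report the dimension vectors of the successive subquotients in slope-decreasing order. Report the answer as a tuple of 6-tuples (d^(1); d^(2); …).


Via rank(M_{q-1}∘⋯∘M_p): M ≅ I[1,6], I[2,3], I[3,3], I[6,6].
μ_θ-semistable layers: μ^(1)=3; μ^(2)=1; μ^(3)=0; μ^(4)=-2; μ^(5)=-4

((0, 0, 0, 0, 0, 2); (0, 0, 2, 0, 0, 0); (0, 0, 1, 1, 1, 0); (1, 1, 0, 0, 0, 0); (0, 1, 0, 0, 0, 0))


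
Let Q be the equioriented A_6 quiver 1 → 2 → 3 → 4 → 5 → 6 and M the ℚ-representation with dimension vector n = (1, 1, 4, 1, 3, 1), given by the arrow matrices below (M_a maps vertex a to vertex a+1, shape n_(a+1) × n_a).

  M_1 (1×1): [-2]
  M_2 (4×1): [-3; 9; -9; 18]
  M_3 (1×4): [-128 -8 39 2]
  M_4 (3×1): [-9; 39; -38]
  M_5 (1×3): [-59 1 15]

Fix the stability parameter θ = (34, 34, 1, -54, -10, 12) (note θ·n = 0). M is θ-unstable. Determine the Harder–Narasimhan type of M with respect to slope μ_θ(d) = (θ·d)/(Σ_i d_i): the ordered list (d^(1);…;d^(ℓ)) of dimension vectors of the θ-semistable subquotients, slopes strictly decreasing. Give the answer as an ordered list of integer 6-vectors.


Interval decomposition of M: I[1,5], I[3,3]^3, I[5,5], I[5,6].
HN type (ℓ=3): μ^(1)=12; μ^(2)=1; μ^(3)=-10

((0, 0, 0, 0, 0, 1); (1, 1, 4, 1, 1, 0); (0, 0, 0, 0, 2, 0))


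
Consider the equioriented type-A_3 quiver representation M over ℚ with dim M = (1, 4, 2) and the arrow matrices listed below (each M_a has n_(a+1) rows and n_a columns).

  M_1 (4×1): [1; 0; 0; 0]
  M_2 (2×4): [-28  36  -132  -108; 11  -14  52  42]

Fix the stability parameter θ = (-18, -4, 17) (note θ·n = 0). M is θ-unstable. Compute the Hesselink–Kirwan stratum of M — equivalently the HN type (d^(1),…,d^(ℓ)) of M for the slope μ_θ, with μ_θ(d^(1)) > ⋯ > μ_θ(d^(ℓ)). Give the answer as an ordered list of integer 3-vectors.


Via rank(M_{q-1}∘⋯∘M_p): M ≅ I[1,3], I[2,2]^2, I[2,3].
μ_θ-semistable layers: μ^(1)=17; μ^(2)=-4; μ^(3)=-18

((0, 0, 2); (0, 4, 0); (1, 0, 0))


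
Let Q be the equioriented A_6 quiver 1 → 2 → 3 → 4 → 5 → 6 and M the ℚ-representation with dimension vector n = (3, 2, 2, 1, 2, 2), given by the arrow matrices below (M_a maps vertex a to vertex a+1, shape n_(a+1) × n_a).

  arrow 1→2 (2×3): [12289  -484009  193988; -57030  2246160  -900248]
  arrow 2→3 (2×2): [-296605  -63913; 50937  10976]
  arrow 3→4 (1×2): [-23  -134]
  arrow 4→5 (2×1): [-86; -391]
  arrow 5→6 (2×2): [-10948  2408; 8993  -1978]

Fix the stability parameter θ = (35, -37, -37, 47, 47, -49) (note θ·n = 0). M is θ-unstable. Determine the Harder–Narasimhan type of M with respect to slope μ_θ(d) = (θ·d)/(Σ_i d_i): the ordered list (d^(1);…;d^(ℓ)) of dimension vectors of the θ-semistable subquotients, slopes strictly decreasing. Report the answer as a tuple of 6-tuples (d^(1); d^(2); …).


Interval decomposition of M: I[1,1], I[1,3], I[1,5], I[5,6], I[6,6].
HN type (ℓ=5): μ^(1)=47; μ^(2)=35; μ^(3)=-1; μ^(4)=-13; μ^(5)=-49

((0, 0, 0, 1, 1, 0); (1, 0, 0, 0, 0, 0); (0, 0, 0, 0, 1, 1); (2, 2, 2, 0, 0, 0); (0, 0, 0, 0, 0, 1))


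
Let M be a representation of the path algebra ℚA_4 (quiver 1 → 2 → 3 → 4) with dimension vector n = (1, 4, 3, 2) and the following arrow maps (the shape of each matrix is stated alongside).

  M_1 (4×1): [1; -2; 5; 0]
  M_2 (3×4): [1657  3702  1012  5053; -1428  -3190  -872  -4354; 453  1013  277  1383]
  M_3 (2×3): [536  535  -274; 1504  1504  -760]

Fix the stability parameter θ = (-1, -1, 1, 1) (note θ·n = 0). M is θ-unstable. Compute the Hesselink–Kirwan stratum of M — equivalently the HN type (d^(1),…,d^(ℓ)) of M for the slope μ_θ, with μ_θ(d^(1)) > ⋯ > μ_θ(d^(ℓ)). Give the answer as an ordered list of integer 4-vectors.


Interval decomposition of M: I[1,3], I[2,2], I[2,4]^2.
HN type (ℓ=2): μ^(1)=1; μ^(2)=-1

((0, 0, 3, 2); (1, 4, 0, 0))


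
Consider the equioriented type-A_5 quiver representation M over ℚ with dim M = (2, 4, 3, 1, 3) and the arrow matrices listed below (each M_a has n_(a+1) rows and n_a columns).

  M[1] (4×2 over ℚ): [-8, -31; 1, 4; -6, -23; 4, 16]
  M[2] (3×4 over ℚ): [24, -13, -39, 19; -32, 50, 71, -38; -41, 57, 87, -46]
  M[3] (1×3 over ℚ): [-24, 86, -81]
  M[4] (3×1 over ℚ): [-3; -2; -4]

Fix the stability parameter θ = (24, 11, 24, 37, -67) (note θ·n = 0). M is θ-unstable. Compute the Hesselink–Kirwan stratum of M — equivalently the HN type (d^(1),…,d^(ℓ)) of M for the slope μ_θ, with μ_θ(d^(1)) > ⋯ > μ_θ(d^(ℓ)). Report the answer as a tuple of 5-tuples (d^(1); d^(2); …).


Interval decomposition of M: I[1,3], I[1,5], I[2,2], I[2,3], I[5,5]^2.
HN type (ℓ=5): μ^(1)=24; μ^(2)=35/2; μ^(3)=11; μ^(4)=29/5; μ^(5)=-67

((0, 0, 2, 0, 0); (1, 1, 0, 0, 0); (0, 2, 0, 0, 0); (1, 1, 1, 1, 1); (0, 0, 0, 0, 2))


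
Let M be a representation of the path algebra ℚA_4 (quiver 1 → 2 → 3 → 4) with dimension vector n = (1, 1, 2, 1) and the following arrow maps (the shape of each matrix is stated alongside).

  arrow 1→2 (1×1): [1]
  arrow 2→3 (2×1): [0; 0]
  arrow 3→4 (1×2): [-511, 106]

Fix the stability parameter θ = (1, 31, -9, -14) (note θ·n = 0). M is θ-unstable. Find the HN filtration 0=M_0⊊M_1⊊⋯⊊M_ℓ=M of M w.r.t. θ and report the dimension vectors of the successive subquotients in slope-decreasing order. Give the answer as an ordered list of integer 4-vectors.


Interval decomposition of M: I[1,2], I[3,3], I[3,4].
HN type (ℓ=4): μ^(1)=31; μ^(2)=1; μ^(3)=-9; μ^(4)=-23/2

((0, 1, 0, 0); (1, 0, 0, 0); (0, 0, 1, 0); (0, 0, 1, 1))


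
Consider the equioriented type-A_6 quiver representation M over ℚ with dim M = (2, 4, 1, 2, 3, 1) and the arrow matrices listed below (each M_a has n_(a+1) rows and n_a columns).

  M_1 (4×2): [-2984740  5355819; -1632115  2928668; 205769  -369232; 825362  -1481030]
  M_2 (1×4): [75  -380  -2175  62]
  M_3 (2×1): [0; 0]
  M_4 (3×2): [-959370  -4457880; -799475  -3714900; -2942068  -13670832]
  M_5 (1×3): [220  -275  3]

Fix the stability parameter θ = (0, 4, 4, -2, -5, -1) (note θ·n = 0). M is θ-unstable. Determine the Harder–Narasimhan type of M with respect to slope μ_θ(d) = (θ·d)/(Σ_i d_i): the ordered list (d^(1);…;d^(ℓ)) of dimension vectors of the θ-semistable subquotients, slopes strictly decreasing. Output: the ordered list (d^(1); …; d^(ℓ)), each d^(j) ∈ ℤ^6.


Via rank(M_{q-1}∘⋯∘M_p): M ≅ I[1,2], I[1,3], I[2,2]^2, I[4,4], I[4,6], I[5,5]^2.
μ_θ-semistable layers: μ^(1)=4; μ^(2)=0; μ^(3)=-1; μ^(4)=-2; μ^(5)=-7/2; μ^(6)=-5

((0, 4, 1, 0, 0, 0); (2, 0, 0, 0, 0, 0); (0, 0, 0, 0, 0, 1); (0, 0, 0, 1, 0, 0); (0, 0, 0, 1, 1, 0); (0, 0, 0, 0, 2, 0))
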